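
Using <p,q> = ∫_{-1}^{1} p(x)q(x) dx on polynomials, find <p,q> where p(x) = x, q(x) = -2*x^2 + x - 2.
<p,q> = 2/3

Expand the product: p(x)·q(x) = -2*x^3 + x^2 - 2*x.
∫_{-1}^{1} of each monomial x^k gives [2/(k+1) if k even, 0 if k odd]. Integrating term-by-term (or equivalently evaluating the antiderivative F(x) = -x^4/2 + x^3/3 - x^2 at the endpoints):
  F(1) − F(−1) = -7/6 − (-11/6) = 2/3.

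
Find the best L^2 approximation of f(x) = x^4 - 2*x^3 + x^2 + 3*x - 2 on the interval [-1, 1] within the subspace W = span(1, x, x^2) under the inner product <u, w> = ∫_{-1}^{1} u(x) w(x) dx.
g(x) = 13*x^2/7 + 9*x/5 - 73/35

The best approximation g ∈ W is the orthogonal projection of f onto W. Writing g = a_0 + a_1 x + a_2 x^2, the coefficients solve the normal equations G · a = b where
  G_{ij} = <φ_i, φ_j> and b_i = <f, φ_i>, with φ_0 = 1, φ_1 = x, φ_2 = x^2.
G =
  [2, 0, 2/3]
  [0, 2/3, 0]
  [2/3, 0, 2/5],
b = (-44/15, 6/5, -68/105).
Solving gives a_0 = -73/35, a_1 = 9/5, a_2 = 13/7, so
  g(x) = 13*x^2/7 + 9*x/5 - 73/35.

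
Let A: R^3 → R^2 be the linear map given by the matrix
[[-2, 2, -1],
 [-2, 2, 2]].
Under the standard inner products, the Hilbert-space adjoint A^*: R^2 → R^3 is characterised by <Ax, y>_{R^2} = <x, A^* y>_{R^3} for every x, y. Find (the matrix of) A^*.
A^* = A^T =
[[-2, -2],
 [2, 2],
 [-1, 2]]

For real matrices with standard dot products, the defining identity <Ax, y> = <x, A^* y> gives (Ax)^T y = x^T (A^*) y, i.e. x^T A^T y = x^T (A^*) y. Since this holds for all x, y, we must have A^* = A^T. Therefore
A^* =
[[-2, -2],
 [2, 2],
 [-1, 2]].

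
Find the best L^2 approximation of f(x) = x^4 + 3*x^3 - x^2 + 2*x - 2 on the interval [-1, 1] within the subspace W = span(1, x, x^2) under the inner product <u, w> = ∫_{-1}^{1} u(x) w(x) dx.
g(x) = -x^2/7 + 19*x/5 - 73/35

The best approximation g ∈ W is the orthogonal projection of f onto W. Writing g = a_0 + a_1 x + a_2 x^2, the coefficients solve the normal equations G · a = b where
  G_{ij} = <φ_i, φ_j> and b_i = <f, φ_i>, with φ_0 = 1, φ_1 = x, φ_2 = x^2.
G =
  [2, 0, 2/3]
  [0, 2/3, 0]
  [2/3, 0, 2/5],
b = (-64/15, 38/15, -152/105).
Solving gives a_0 = -73/35, a_1 = 19/5, a_2 = -1/7, so
  g(x) = -x^2/7 + 19*x/5 - 73/35.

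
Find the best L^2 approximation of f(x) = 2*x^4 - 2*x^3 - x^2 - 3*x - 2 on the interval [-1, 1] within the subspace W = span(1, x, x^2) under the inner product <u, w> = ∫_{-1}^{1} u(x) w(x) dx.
g(x) = 5*x^2/7 - 21*x/5 - 76/35

The best approximation g ∈ W is the orthogonal projection of f onto W. Writing g = a_0 + a_1 x + a_2 x^2, the coefficients solve the normal equations G · a = b where
  G_{ij} = <φ_i, φ_j> and b_i = <f, φ_i>, with φ_0 = 1, φ_1 = x, φ_2 = x^2.
G =
  [2, 0, 2/3]
  [0, 2/3, 0]
  [2/3, 0, 2/5],
b = (-58/15, -14/5, -122/105).
Solving gives a_0 = -76/35, a_1 = -21/5, a_2 = 5/7, so
  g(x) = 5*x^2/7 - 21*x/5 - 76/35.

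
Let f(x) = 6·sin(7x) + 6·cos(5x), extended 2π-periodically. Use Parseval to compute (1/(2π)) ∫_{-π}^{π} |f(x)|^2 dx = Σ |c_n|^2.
Σ |c_n|^2 = 36

Expand |f|^2 and use orthogonality of {sin(nx), cos(mx)} on [-π, π]:
  ∫_{-π}^{π} sin(nx)^2 dx = π, ∫ cos(mx)^2 dx = π, and cross terms integrate to 0.
So ∫_{-π}^{π} f(x)^2 dx = 6^2 · π + 6^2 · π = (36 + 36)π.
Divide by 2π: (36 + 36)/2 = 36.
By Parseval, this equals Σ |c_n|^2.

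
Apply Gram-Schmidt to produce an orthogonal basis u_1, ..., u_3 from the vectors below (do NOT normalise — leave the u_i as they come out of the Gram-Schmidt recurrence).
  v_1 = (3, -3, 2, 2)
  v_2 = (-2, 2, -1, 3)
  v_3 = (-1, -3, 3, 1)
Orthogonal basis:
  u_1 = (3, -3, 2, 2)
  u_2 = (-14/13, 14/13, -5/13, 47/13)
  u_3 = (-262/101, -142/101, 195/101, -15/101)

Apply the Gram-Schmidt recurrence
  u_1 = v_1
  u_i = v_i − Σ_{j<i} ((v_i · u_j) / (u_j · u_j)) · u_j.

Step by step this gives:
  u_1 = (3, -3, 2, 2)
  u_2 = (-14/13, 14/13, -5/13, 47/13)
  u_3 = (-262/101, -142/101, 195/101, -15/101)

Orthogonality check:
  u_2 · u_1 = 0 (should be 0)
  u_3 · u_1 = 0 (should be 0)
  u_3 · u_2 = 0 (should be 0)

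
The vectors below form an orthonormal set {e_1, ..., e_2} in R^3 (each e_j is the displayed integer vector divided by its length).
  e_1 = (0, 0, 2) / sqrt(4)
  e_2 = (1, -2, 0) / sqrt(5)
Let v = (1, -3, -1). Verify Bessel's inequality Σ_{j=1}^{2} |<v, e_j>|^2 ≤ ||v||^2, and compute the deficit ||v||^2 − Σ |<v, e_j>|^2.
Σ |<v, e_j>|^2 = 54/5; ||v||^2 = 11; deficit = 1/5

Write each e_j = u_j / sqrt(<u_j, u_j>) where u_j is the displayed integer vector. Then <v, e_j> = <v, u_j> / sqrt(<u_j, u_j>), so |<v, e_j>|^2 = <v, u_j>^2 / <u_j, u_j>.
Coefficients: <v, e_1> = -2/sqrt(4), <v, e_2> = 7/sqrt(5).
Square and sum: Σ |<v, e_j>|^2 = 54/5.
Compute ||v||^2 = v·v = 11.
Deficit = 11 − 54/5 = 1/5 ≥ 0, confirming Bessel's inequality. (The deficit equals ||v − Σ <v,e_j> e_j||^2, the squared distance from v to span{e_j}.)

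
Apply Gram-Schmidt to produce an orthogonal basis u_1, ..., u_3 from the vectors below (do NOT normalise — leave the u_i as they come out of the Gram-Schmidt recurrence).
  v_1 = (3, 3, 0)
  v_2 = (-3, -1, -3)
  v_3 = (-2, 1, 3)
Orthogonal basis:
  u_1 = (3, 3, 0)
  u_2 = (-1, 1, -3)
  u_3 = (-45/22, 45/22, 15/11)

Apply the Gram-Schmidt recurrence
  u_1 = v_1
  u_i = v_i − Σ_{j<i} ((v_i · u_j) / (u_j · u_j)) · u_j.

Step by step this gives:
  u_1 = (3, 3, 0)
  u_2 = (-1, 1, -3)
  u_3 = (-45/22, 45/22, 15/11)

Orthogonality check:
  u_2 · u_1 = 0 (should be 0)
  u_3 · u_1 = 0 (should be 0)
  u_3 · u_2 = 0 (should be 0)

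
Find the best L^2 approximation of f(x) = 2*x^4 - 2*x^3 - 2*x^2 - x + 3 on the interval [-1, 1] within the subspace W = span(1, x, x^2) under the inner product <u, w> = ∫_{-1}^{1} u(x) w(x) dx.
g(x) = -2*x^2/7 - 11*x/5 + 99/35

The best approximation g ∈ W is the orthogonal projection of f onto W. Writing g = a_0 + a_1 x + a_2 x^2, the coefficients solve the normal equations G · a = b where
  G_{ij} = <φ_i, φ_j> and b_i = <f, φ_i>, with φ_0 = 1, φ_1 = x, φ_2 = x^2.
G =
  [2, 0, 2/3]
  [0, 2/3, 0]
  [2/3, 0, 2/5],
b = (82/15, -22/15, 62/35).
Solving gives a_0 = 99/35, a_1 = -11/5, a_2 = -2/7, so
  g(x) = -2*x^2/7 - 11*x/5 + 99/35.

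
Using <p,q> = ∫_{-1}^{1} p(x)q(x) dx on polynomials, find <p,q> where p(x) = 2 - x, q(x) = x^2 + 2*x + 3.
<p,q> = 12

Expand the product: p(x)·q(x) = -x^3 + x + 6.
∫_{-1}^{1} of each monomial x^k gives [2/(k+1) if k even, 0 if k odd]. Integrating term-by-term (or equivalently evaluating the antiderivative F(x) = -x^4/4 + x^2/2 + 6*x at the endpoints):
  F(1) − F(−1) = 25/4 − (-23/4) = 12.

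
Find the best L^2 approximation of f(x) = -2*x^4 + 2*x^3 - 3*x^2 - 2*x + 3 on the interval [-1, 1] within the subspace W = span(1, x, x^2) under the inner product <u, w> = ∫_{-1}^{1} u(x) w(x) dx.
g(x) = -33*x^2/7 - 4*x/5 + 111/35

The best approximation g ∈ W is the orthogonal projection of f onto W. Writing g = a_0 + a_1 x + a_2 x^2, the coefficients solve the normal equations G · a = b where
  G_{ij} = <φ_i, φ_j> and b_i = <f, φ_i>, with φ_0 = 1, φ_1 = x, φ_2 = x^2.
G =
  [2, 0, 2/3]
  [0, 2/3, 0]
  [2/3, 0, 2/5],
b = (16/5, -8/15, 8/35).
Solving gives a_0 = 111/35, a_1 = -4/5, a_2 = -33/7, so
  g(x) = -33*x^2/7 - 4*x/5 + 111/35.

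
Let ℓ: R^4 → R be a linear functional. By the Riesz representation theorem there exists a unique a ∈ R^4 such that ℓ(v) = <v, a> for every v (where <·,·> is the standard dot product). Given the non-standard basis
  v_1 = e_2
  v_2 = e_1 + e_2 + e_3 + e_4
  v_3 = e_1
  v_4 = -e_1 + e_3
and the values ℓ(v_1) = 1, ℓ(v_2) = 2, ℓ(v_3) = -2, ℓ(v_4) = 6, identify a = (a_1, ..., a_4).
a = (-2, 1, 4, -1)

Write a = (a_1, ..., a_4) in the standard basis. For each basis vector v_i, ℓ(v_i) = <v_i, a> is a linear equation in the a_j's. Collect the n equations into a matrix system V a = ℓ, where row i of V is v_i (expressed in the standard basis). Since V is invertible (lower-triangular with 1s on the diagonal, up to permutation), solve by back-substitution:
  V =
[[0, 1, 0, 0],
 [1, 1, 1, 1],
 [1, 0, 0, 0],
 [-1, 0, 1, 0]]
  V a = (1, 2, -2, 6)
Solving gives a = (-2, 1, 4, -1).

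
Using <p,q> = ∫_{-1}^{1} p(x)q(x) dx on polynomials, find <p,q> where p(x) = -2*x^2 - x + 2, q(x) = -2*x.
<p,q> = 4/3

Expand the product: p(x)·q(x) = 4*x^3 + 2*x^2 - 4*x.
∫_{-1}^{1} of each monomial x^k gives [2/(k+1) if k even, 0 if k odd]. Integrating term-by-term (or equivalently evaluating the antiderivative F(x) = x^4 + 2*x^3/3 - 2*x^2 at the endpoints):
  F(1) − F(−1) = -1/3 − (-5/3) = 4/3.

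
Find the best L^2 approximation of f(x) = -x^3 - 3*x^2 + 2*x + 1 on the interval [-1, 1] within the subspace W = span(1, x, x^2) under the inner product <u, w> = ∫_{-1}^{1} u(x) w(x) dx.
g(x) = -3*x^2 + 7*x/5 + 1

The best approximation g ∈ W is the orthogonal projection of f onto W. Writing g = a_0 + a_1 x + a_2 x^2, the coefficients solve the normal equations G · a = b where
  G_{ij} = <φ_i, φ_j> and b_i = <f, φ_i>, with φ_0 = 1, φ_1 = x, φ_2 = x^2.
G =
  [2, 0, 2/3]
  [0, 2/3, 0]
  [2/3, 0, 2/5],
b = (0, 14/15, -8/15).
Solving gives a_0 = 1, a_1 = 7/5, a_2 = -3, so
  g(x) = -3*x^2 + 7*x/5 + 1.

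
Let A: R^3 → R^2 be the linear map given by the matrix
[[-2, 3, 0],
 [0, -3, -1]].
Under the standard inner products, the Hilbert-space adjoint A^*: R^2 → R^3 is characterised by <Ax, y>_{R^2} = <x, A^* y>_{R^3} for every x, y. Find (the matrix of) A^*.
A^* = A^T =
[[-2, 0],
 [3, -3],
 [0, -1]]

For real matrices with standard dot products, the defining identity <Ax, y> = <x, A^* y> gives (Ax)^T y = x^T (A^*) y, i.e. x^T A^T y = x^T (A^*) y. Since this holds for all x, y, we must have A^* = A^T. Therefore
A^* =
[[-2, 0],
 [3, -3],
 [0, -1]].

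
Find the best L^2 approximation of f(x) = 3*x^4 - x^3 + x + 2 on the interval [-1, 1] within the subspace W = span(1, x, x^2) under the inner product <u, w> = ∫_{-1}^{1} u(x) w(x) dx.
g(x) = 18*x^2/7 + 2*x/5 + 61/35

The best approximation g ∈ W is the orthogonal projection of f onto W. Writing g = a_0 + a_1 x + a_2 x^2, the coefficients solve the normal equations G · a = b where
  G_{ij} = <φ_i, φ_j> and b_i = <f, φ_i>, with φ_0 = 1, φ_1 = x, φ_2 = x^2.
G =
  [2, 0, 2/3]
  [0, 2/3, 0]
  [2/3, 0, 2/5],
b = (26/5, 4/15, 46/21).
Solving gives a_0 = 61/35, a_1 = 2/5, a_2 = 18/7, so
  g(x) = 18*x^2/7 + 2*x/5 + 61/35.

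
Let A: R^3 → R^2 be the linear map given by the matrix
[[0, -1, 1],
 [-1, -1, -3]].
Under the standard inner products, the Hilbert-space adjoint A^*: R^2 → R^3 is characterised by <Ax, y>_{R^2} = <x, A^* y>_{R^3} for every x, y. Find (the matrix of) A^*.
A^* = A^T =
[[0, -1],
 [-1, -1],
 [1, -3]]

For real matrices with standard dot products, the defining identity <Ax, y> = <x, A^* y> gives (Ax)^T y = x^T (A^*) y, i.e. x^T A^T y = x^T (A^*) y. Since this holds for all x, y, we must have A^* = A^T. Therefore
A^* =
[[0, -1],
 [-1, -1],
 [1, -3]].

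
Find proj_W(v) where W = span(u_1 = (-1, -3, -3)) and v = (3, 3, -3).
proj_W(v) = (3/19, 9/19, 9/19)

Set up U = [u_1 | ... | u_1] ∈ R^(3×1). The projector onto W = col(U) is P = U (U^T U)^(-1) U^T.
Compute U^T U =
  [19],
and U^T v = (-3).
Solve U^T U · c = U^T v for the coefficients: c = (-3/19). The projection is proj_W(v) = U c.
Check: (v - proj_W(v)) · u_1 = 0  (should be 0).
Result: proj_W(v) = (3/19, 9/19, 9/19).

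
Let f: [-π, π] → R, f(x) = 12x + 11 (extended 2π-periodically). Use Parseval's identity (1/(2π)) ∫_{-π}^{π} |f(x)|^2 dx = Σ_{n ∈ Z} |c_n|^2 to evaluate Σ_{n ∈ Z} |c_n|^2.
Σ |c_n|^2 = 48π^2 + 121

Expand and integrate term by term over [-π, π]:
  ∫ (12x)^2 dx = 144·(2π^3/3); ∫ 2·12·(11)·x dx = 0 (odd integrand); ∫ 11^2 dx = 121·2π.
So (1/(2π)) ∫_{-π}^{π} (12x + 11)^2 dx = 144π^2/3 + 121 = 48π^2 + 121.
Parseval ⇒ Σ |c_n|^2 = 48π^2 + 121.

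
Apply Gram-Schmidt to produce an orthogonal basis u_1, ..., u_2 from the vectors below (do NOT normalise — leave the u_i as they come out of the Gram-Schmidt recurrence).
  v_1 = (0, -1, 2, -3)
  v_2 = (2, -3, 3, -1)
Orthogonal basis:
  u_1 = (0, -1, 2, -3)
  u_2 = (2, -15/7, 9/7, 11/7)

Apply the Gram-Schmidt recurrence
  u_1 = v_1
  u_i = v_i − Σ_{j<i} ((v_i · u_j) / (u_j · u_j)) · u_j.

Step by step this gives:
  u_1 = (0, -1, 2, -3)
  u_2 = (2, -15/7, 9/7, 11/7)

Orthogonality check:
  u_2 · u_1 = 0 (should be 0)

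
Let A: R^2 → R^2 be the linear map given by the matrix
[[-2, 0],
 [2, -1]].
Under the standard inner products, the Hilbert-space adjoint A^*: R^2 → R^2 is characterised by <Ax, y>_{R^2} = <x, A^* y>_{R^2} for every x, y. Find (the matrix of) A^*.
A^* = A^T =
[[-2, 2],
 [0, -1]]

For real matrices with standard dot products, the defining identity <Ax, y> = <x, A^* y> gives (Ax)^T y = x^T (A^*) y, i.e. x^T A^T y = x^T (A^*) y. Since this holds for all x, y, we must have A^* = A^T. Therefore
A^* =
[[-2, 2],
 [0, -1]].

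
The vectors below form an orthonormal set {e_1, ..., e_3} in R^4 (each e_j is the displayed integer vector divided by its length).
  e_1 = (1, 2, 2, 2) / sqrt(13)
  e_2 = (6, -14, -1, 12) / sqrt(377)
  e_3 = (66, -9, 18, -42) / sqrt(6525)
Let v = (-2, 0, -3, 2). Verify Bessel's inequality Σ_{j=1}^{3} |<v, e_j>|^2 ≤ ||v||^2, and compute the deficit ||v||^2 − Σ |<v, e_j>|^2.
Σ |<v, e_j>|^2 = 13; ||v||^2 = 17; deficit = 4

Write each e_j = u_j / sqrt(<u_j, u_j>) where u_j is the displayed integer vector. Then <v, e_j> = <v, u_j> / sqrt(<u_j, u_j>), so |<v, e_j>|^2 = <v, u_j>^2 / <u_j, u_j>.
Coefficients: <v, e_1> = -4/sqrt(13), <v, e_2> = 15/sqrt(377), <v, e_3> = -270/sqrt(6525).
Square and sum: Σ |<v, e_j>|^2 = 13.
Compute ||v||^2 = v·v = 17.
Deficit = 17 − 13 = 4 ≥ 0, confirming Bessel's inequality. (The deficit equals ||v − Σ <v,e_j> e_j||^2, the squared distance from v to span{e_j}.)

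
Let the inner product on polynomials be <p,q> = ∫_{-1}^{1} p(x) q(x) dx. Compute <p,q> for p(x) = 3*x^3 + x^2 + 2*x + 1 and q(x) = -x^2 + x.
<p,q> = 22/15

Expand the product: p(x)·q(x) = -3*x^5 + 2*x^4 - x^3 + x^2 + x.
∫_{-1}^{1} of each monomial x^k gives [2/(k+1) if k even, 0 if k odd]. Integrating term-by-term (or equivalently evaluating the antiderivative F(x) = -x^6/2 + 2*x^5/5 - x^4/4 + x^3/3 + x^2/2 at the endpoints):
  F(1) − F(−1) = 29/60 − (-59/60) = 22/15.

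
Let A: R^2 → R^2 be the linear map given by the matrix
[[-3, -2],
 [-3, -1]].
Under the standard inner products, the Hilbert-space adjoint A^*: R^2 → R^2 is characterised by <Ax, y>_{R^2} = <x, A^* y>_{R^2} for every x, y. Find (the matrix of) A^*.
A^* = A^T =
[[-3, -3],
 [-2, -1]]

For real matrices with standard dot products, the defining identity <Ax, y> = <x, A^* y> gives (Ax)^T y = x^T (A^*) y, i.e. x^T A^T y = x^T (A^*) y. Since this holds for all x, y, we must have A^* = A^T. Therefore
A^* =
[[-3, -3],
 [-2, -1]].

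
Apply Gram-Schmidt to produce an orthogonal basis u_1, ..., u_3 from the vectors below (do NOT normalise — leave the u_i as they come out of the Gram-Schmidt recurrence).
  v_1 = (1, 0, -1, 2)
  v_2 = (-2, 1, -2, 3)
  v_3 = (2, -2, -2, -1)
Orthogonal basis:
  u_1 = (1, 0, -1, 2)
  u_2 = (-3, 1, -1, 1)
  u_3 = (-1/12, -17/12, -9/4, -13/12)

Apply the Gram-Schmidt recurrence
  u_1 = v_1
  u_i = v_i − Σ_{j<i} ((v_i · u_j) / (u_j · u_j)) · u_j.

Step by step this gives:
  u_1 = (1, 0, -1, 2)
  u_2 = (-3, 1, -1, 1)
  u_3 = (-1/12, -17/12, -9/4, -13/12)

Orthogonality check:
  u_2 · u_1 = 0 (should be 0)
  u_3 · u_1 = 0 (should be 0)
  u_3 · u_2 = 0 (should be 0)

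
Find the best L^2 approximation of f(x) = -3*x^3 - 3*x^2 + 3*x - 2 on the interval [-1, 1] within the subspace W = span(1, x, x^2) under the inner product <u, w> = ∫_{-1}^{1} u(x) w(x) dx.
g(x) = -3*x^2 + 6*x/5 - 2

The best approximation g ∈ W is the orthogonal projection of f onto W. Writing g = a_0 + a_1 x + a_2 x^2, the coefficients solve the normal equations G · a = b where
  G_{ij} = <φ_i, φ_j> and b_i = <f, φ_i>, with φ_0 = 1, φ_1 = x, φ_2 = x^2.
G =
  [2, 0, 2/3]
  [0, 2/3, 0]
  [2/3, 0, 2/5],
b = (-6, 4/5, -38/15).
Solving gives a_0 = -2, a_1 = 6/5, a_2 = -3, so
  g(x) = -3*x^2 + 6*x/5 - 2.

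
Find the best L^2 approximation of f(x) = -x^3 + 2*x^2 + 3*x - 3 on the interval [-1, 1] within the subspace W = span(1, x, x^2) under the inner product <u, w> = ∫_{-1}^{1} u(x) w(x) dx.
g(x) = 2*x^2 + 12*x/5 - 3

The best approximation g ∈ W is the orthogonal projection of f onto W. Writing g = a_0 + a_1 x + a_2 x^2, the coefficients solve the normal equations G · a = b where
  G_{ij} = <φ_i, φ_j> and b_i = <f, φ_i>, with φ_0 = 1, φ_1 = x, φ_2 = x^2.
G =
  [2, 0, 2/3]
  [0, 2/3, 0]
  [2/3, 0, 2/5],
b = (-14/3, 8/5, -6/5).
Solving gives a_0 = -3, a_1 = 12/5, a_2 = 2, so
  g(x) = 2*x^2 + 12*x/5 - 3.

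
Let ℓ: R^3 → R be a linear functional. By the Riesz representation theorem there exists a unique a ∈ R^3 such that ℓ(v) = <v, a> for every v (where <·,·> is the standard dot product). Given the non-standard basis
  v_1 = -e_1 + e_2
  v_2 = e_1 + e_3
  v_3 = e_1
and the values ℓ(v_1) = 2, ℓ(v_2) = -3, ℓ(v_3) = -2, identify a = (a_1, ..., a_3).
a = (-2, 0, -1)

Write a = (a_1, ..., a_3) in the standard basis. For each basis vector v_i, ℓ(v_i) = <v_i, a> is a linear equation in the a_j's. Collect the n equations into a matrix system V a = ℓ, where row i of V is v_i (expressed in the standard basis). Since V is invertible (lower-triangular with 1s on the diagonal, up to permutation), solve by back-substitution:
  V =
[[-1, 1, 0],
 [1, 0, 1],
 [1, 0, 0]]
  V a = (2, -3, -2)
Solving gives a = (-2, 0, -1).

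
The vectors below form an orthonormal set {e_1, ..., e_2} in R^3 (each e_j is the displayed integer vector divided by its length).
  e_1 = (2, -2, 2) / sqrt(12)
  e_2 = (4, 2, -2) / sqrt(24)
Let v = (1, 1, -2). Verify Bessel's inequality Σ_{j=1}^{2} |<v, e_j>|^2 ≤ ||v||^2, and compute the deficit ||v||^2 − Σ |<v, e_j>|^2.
Σ |<v, e_j>|^2 = 11/2; ||v||^2 = 6; deficit = 1/2

Write each e_j = u_j / sqrt(<u_j, u_j>) where u_j is the displayed integer vector. Then <v, e_j> = <v, u_j> / sqrt(<u_j, u_j>), so |<v, e_j>|^2 = <v, u_j>^2 / <u_j, u_j>.
Coefficients: <v, e_1> = -4/sqrt(12), <v, e_2> = 10/sqrt(24).
Square and sum: Σ |<v, e_j>|^2 = 11/2.
Compute ||v||^2 = v·v = 6.
Deficit = 6 − 11/2 = 1/2 ≥ 0, confirming Bessel's inequality. (The deficit equals ||v − Σ <v,e_j> e_j||^2, the squared distance from v to span{e_j}.)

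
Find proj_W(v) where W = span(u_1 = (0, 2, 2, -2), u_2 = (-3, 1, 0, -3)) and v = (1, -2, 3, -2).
proj_W(v) = (27/41, 44/41, 53/41, -26/41)

Set up U = [u_1 | ... | u_2] ∈ R^(4×2). The projector onto W = col(U) is P = U (U^T U)^(-1) U^T.
Compute U^T U =
  [12, 8]
  [8, 19],
and U^T v = (6, 1).
Solve U^T U · c = U^T v for the coefficients: c = (53/82, -9/41). The projection is proj_W(v) = U c.
Check: (v - proj_W(v)) · u_1 = 0  (should be 0).
Check: (v - proj_W(v)) · u_2 = 0  (should be 0).
Result: proj_W(v) = (27/41, 44/41, 53/41, -26/41).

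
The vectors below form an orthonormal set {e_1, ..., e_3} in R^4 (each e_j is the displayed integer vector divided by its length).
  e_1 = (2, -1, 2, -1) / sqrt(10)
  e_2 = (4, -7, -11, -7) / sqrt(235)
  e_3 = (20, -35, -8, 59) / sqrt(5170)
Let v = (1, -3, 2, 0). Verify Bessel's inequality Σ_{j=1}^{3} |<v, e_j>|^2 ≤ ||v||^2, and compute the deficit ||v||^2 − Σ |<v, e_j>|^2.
Σ |<v, e_j>|^2 = 574/55; ||v||^2 = 14; deficit = 196/55

Write each e_j = u_j / sqrt(<u_j, u_j>) where u_j is the displayed integer vector. Then <v, e_j> = <v, u_j> / sqrt(<u_j, u_j>), so |<v, e_j>|^2 = <v, u_j>^2 / <u_j, u_j>.
Coefficients: <v, e_1> = 9/sqrt(10), <v, e_2> = 3/sqrt(235), <v, e_3> = 109/sqrt(5170).
Square and sum: Σ |<v, e_j>|^2 = 574/55.
Compute ||v||^2 = v·v = 14.
Deficit = 14 − 574/55 = 196/55 ≥ 0, confirming Bessel's inequality. (The deficit equals ||v − Σ <v,e_j> e_j||^2, the squared distance from v to span{e_j}.)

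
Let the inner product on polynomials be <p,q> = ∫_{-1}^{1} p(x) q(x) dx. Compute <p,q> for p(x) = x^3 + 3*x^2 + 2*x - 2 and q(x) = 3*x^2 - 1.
<p,q> = 8/5

Expand the product: p(x)·q(x) = 3*x^5 + 9*x^4 + 5*x^3 - 9*x^2 - 2*x + 2.
∫_{-1}^{1} of each monomial x^k gives [2/(k+1) if k even, 0 if k odd]. Integrating term-by-term (or equivalently evaluating the antiderivative F(x) = x^6/2 + 9*x^5/5 + 5*x^4/4 - 3*x^3 - x^2 + 2*x at the endpoints):
  F(1) − F(−1) = 31/20 − (-1/20) = 8/5.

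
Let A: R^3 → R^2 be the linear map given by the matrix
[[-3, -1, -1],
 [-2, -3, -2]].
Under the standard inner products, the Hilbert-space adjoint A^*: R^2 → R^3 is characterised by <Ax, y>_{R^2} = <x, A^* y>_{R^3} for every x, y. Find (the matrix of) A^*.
A^* = A^T =
[[-3, -2],
 [-1, -3],
 [-1, -2]]

For real matrices with standard dot products, the defining identity <Ax, y> = <x, A^* y> gives (Ax)^T y = x^T (A^*) y, i.e. x^T A^T y = x^T (A^*) y. Since this holds for all x, y, we must have A^* = A^T. Therefore
A^* =
[[-3, -2],
 [-1, -3],
 [-1, -2]].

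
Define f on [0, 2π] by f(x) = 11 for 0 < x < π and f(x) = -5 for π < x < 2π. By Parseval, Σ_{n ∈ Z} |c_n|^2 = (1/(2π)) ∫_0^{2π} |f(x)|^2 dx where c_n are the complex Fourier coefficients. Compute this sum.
Σ |c_n|^2 = 73

Parseval equates the L^2 energy of f (normalised by 1/(2π)) with the ℓ^2 sum of its Fourier coefficients: (1/(2π)) ∫_0^{2π} |f|^2 = Σ |c_n|^2.
Compute the left side: (1/(2π)) [∫_0^π 11^2 dx + ∫_π^{2π} (-5)^2 dx] = (1/(2π)) · (121π + 25π) = (121 + 25)/2 = 73.
So Σ_{n ∈ Z} |c_n|^2 = 73.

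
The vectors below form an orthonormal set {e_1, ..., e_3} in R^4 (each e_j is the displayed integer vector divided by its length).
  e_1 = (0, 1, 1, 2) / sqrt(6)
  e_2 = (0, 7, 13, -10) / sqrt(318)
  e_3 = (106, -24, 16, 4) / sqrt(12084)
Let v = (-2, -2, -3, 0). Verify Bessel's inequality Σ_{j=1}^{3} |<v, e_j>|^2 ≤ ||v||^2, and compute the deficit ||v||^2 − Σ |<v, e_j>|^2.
Σ |<v, e_j>|^2 = 953/57; ||v||^2 = 17; deficit = 16/57

Write each e_j = u_j / sqrt(<u_j, u_j>) where u_j is the displayed integer vector. Then <v, e_j> = <v, u_j> / sqrt(<u_j, u_j>), so |<v, e_j>|^2 = <v, u_j>^2 / <u_j, u_j>.
Coefficients: <v, e_1> = -5/sqrt(6), <v, e_2> = -53/sqrt(318), <v, e_3> = -212/sqrt(12084).
Square and sum: Σ |<v, e_j>|^2 = 953/57.
Compute ||v||^2 = v·v = 17.
Deficit = 17 − 953/57 = 16/57 ≥ 0, confirming Bessel's inequality. (The deficit equals ||v − Σ <v,e_j> e_j||^2, the squared distance from v to span{e_j}.)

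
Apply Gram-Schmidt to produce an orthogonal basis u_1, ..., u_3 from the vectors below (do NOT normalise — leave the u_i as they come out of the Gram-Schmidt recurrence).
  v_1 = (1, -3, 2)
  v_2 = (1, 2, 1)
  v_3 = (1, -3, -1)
Orthogonal basis:
  u_1 = (1, -3, 2)
  u_2 = (17/14, 19/14, 10/7)
  u_3 = (7/5, -1/5, -1)

Apply the Gram-Schmidt recurrence
  u_1 = v_1
  u_i = v_i − Σ_{j<i} ((v_i · u_j) / (u_j · u_j)) · u_j.

Step by step this gives:
  u_1 = (1, -3, 2)
  u_2 = (17/14, 19/14, 10/7)
  u_3 = (7/5, -1/5, -1)

Orthogonality check:
  u_2 · u_1 = 0 (should be 0)
  u_3 · u_1 = 0 (should be 0)
  u_3 · u_2 = 0 (should be 0)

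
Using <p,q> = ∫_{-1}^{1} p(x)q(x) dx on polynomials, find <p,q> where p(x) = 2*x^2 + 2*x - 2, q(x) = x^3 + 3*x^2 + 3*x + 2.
<p,q> = -32/15

Expand the product: p(x)·q(x) = 2*x^5 + 8*x^4 + 10*x^3 + 4*x^2 - 2*x - 4.
∫_{-1}^{1} of each monomial x^k gives [2/(k+1) if k even, 0 if k odd]. Integrating term-by-term (or equivalently evaluating the antiderivative F(x) = x^6/3 + 8*x^5/5 + 5*x^4/2 + 4*x^3/3 - x^2 - 4*x at the endpoints):
  F(1) − F(−1) = 23/30 − (29/10) = -32/15.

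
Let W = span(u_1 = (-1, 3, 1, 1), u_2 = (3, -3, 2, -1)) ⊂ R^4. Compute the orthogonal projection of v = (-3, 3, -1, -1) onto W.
proj_W(v) = (-75/31, 417/155, -43/31, 139/155)

Set up U = [u_1 | ... | u_2] ∈ R^(4×2). The projector onto W = col(U) is P = U (U^T U)^(-1) U^T.
Compute U^T U =
  [12, -11]
  [-11, 23],
and U^T v = (10, -19).
Solve U^T U · c = U^T v for the coefficients: c = (21/155, -118/155). The projection is proj_W(v) = U c.
Check: (v - proj_W(v)) · u_1 = 0  (should be 0).
Check: (v - proj_W(v)) · u_2 = 0  (should be 0).
Result: proj_W(v) = (-75/31, 417/155, -43/31, 139/155).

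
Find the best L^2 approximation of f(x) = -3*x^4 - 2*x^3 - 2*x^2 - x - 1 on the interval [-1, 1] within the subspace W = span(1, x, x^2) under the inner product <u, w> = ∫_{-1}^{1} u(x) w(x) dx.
g(x) = -32*x^2/7 - 11*x/5 - 26/35

The best approximation g ∈ W is the orthogonal projection of f onto W. Writing g = a_0 + a_1 x + a_2 x^2, the coefficients solve the normal equations G · a = b where
  G_{ij} = <φ_i, φ_j> and b_i = <f, φ_i>, with φ_0 = 1, φ_1 = x, φ_2 = x^2.
G =
  [2, 0, 2/3]
  [0, 2/3, 0]
  [2/3, 0, 2/5],
b = (-68/15, -22/15, -244/105).
Solving gives a_0 = -26/35, a_1 = -11/5, a_2 = -32/7, so
  g(x) = -32*x^2/7 - 11*x/5 - 26/35.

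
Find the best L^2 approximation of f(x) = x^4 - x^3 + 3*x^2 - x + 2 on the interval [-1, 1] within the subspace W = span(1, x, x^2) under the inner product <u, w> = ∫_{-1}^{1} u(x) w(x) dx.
g(x) = 27*x^2/7 - 8*x/5 + 67/35

The best approximation g ∈ W is the orthogonal projection of f onto W. Writing g = a_0 + a_1 x + a_2 x^2, the coefficients solve the normal equations G · a = b where
  G_{ij} = <φ_i, φ_j> and b_i = <f, φ_i>, with φ_0 = 1, φ_1 = x, φ_2 = x^2.
G =
  [2, 0, 2/3]
  [0, 2/3, 0]
  [2/3, 0, 2/5],
b = (32/5, -16/15, 296/105).
Solving gives a_0 = 67/35, a_1 = -8/5, a_2 = 27/7, so
  g(x) = 27*x^2/7 - 8*x/5 + 67/35.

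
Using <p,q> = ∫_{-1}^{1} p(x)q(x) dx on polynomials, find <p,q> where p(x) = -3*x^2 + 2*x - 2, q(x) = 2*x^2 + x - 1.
<p,q> = 34/15

Expand the product: p(x)·q(x) = -6*x^4 + x^3 + x^2 - 4*x + 2.
∫_{-1}^{1} of each monomial x^k gives [2/(k+1) if k even, 0 if k odd]. Integrating term-by-term (or equivalently evaluating the antiderivative F(x) = -6*x^5/5 + x^4/4 + x^3/3 - 2*x^2 + 2*x at the endpoints):
  F(1) − F(−1) = -37/60 − (-173/60) = 34/15.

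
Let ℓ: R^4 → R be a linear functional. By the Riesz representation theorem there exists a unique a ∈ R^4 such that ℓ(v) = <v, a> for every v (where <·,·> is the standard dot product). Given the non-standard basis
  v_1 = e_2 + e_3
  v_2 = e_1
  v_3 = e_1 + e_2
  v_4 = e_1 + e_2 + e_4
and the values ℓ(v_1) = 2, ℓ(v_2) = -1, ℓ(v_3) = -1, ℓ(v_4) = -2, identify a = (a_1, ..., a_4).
a = (-1, 0, 2, -1)

Write a = (a_1, ..., a_4) in the standard basis. For each basis vector v_i, ℓ(v_i) = <v_i, a> is a linear equation in the a_j's. Collect the n equations into a matrix system V a = ℓ, where row i of V is v_i (expressed in the standard basis). Since V is invertible (lower-triangular with 1s on the diagonal, up to permutation), solve by back-substitution:
  V =
[[0, 1, 1, 0],
 [1, 0, 0, 0],
 [1, 1, 0, 0],
 [1, 1, 0, 1]]
  V a = (2, -1, -1, -2)
Solving gives a = (-1, 0, 2, -1).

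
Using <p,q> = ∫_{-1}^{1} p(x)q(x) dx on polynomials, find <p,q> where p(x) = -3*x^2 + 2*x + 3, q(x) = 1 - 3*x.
<p,q> = 0

Expand the product: p(x)·q(x) = 9*x^3 - 9*x^2 - 7*x + 3.
∫_{-1}^{1} of each monomial x^k gives [2/(k+1) if k even, 0 if k odd]. Integrating term-by-term (or equivalently evaluating the antiderivative F(x) = 9*x^4/4 - 3*x^3 - 7*x^2/2 + 3*x at the endpoints):
  F(1) − F(−1) = -5/4 − (-5/4) = 0.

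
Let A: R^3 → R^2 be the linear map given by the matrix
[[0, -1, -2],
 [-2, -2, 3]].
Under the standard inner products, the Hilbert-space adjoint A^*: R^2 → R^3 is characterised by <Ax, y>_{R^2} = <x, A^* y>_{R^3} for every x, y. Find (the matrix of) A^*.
A^* = A^T =
[[0, -2],
 [-1, -2],
 [-2, 3]]

For real matrices with standard dot products, the defining identity <Ax, y> = <x, A^* y> gives (Ax)^T y = x^T (A^*) y, i.e. x^T A^T y = x^T (A^*) y. Since this holds for all x, y, we must have A^* = A^T. Therefore
A^* =
[[0, -2],
 [-1, -2],
 [-2, 3]].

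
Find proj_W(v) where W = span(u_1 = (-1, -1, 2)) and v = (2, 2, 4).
proj_W(v) = (-2/3, -2/3, 4/3)

Set up U = [u_1 | ... | u_1] ∈ R^(3×1). The projector onto W = col(U) is P = U (U^T U)^(-1) U^T.
Compute U^T U =
  [6],
and U^T v = (4).
Solve U^T U · c = U^T v for the coefficients: c = (2/3). The projection is proj_W(v) = U c.
Check: (v - proj_W(v)) · u_1 = 0  (should be 0).
Result: proj_W(v) = (-2/3, -2/3, 4/3).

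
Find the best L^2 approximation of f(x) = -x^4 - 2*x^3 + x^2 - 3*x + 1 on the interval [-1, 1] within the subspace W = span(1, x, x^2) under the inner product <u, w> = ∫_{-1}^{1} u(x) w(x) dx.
g(x) = x^2/7 - 21*x/5 + 38/35

The best approximation g ∈ W is the orthogonal projection of f onto W. Writing g = a_0 + a_1 x + a_2 x^2, the coefficients solve the normal equations G · a = b where
  G_{ij} = <φ_i, φ_j> and b_i = <f, φ_i>, with φ_0 = 1, φ_1 = x, φ_2 = x^2.
G =
  [2, 0, 2/3]
  [0, 2/3, 0]
  [2/3, 0, 2/5],
b = (34/15, -14/5, 82/105).
Solving gives a_0 = 38/35, a_1 = -21/5, a_2 = 1/7, so
  g(x) = x^2/7 - 21*x/5 + 38/35.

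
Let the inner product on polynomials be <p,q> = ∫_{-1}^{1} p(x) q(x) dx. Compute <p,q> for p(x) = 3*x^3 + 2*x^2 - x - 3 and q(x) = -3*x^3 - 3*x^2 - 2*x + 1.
<p,q> = -368/105

Expand the product: p(x)·q(x) = -9*x^6 - 15*x^5 - 9*x^4 + 11*x^3 + 13*x^2 + 5*x - 3.
∫_{-1}^{1} of each monomial x^k gives [2/(k+1) if k even, 0 if k odd]. Integrating term-by-term (or equivalently evaluating the antiderivative F(x) = -9*x^7/7 - 5*x^6/2 - 9*x^5/5 + 11*x^4/4 + 13*x^3/3 + 5*x^2/2 - 3*x at the endpoints):
  F(1) − F(−1) = 419/420 − (1891/420) = -368/105.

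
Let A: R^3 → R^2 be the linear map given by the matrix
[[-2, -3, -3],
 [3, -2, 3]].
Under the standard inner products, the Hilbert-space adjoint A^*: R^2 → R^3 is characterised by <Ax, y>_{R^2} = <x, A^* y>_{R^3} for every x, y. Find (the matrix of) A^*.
A^* = A^T =
[[-2, 3],
 [-3, -2],
 [-3, 3]]

For real matrices with standard dot products, the defining identity <Ax, y> = <x, A^* y> gives (Ax)^T y = x^T (A^*) y, i.e. x^T A^T y = x^T (A^*) y. Since this holds for all x, y, we must have A^* = A^T. Therefore
A^* =
[[-2, 3],
 [-3, -2],
 [-3, 3]].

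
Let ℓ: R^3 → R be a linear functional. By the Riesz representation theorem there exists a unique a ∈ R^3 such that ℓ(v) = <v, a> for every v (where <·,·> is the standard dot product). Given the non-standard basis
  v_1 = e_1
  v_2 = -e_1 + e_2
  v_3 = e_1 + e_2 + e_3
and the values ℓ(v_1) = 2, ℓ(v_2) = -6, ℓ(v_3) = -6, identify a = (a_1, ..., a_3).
a = (2, -4, -4)

Write a = (a_1, ..., a_3) in the standard basis. For each basis vector v_i, ℓ(v_i) = <v_i, a> is a linear equation in the a_j's. Collect the n equations into a matrix system V a = ℓ, where row i of V is v_i (expressed in the standard basis). Since V is invertible (lower-triangular with 1s on the diagonal, up to permutation), solve by back-substitution:
  V =
[[1, 0, 0],
 [-1, 1, 0],
 [1, 1, 1]]
  V a = (2, -6, -6)
Solving gives a = (2, -4, -4).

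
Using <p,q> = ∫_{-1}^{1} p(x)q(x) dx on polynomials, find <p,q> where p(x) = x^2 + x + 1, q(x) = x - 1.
<p,q> = -2

Expand the product: p(x)·q(x) = x^3 - 1.
∫_{-1}^{1} of each monomial x^k gives [2/(k+1) if k even, 0 if k odd]. Integrating term-by-term (or equivalently evaluating the antiderivative F(x) = x^4/4 - x at the endpoints):
  F(1) − F(−1) = -3/4 − (5/4) = -2.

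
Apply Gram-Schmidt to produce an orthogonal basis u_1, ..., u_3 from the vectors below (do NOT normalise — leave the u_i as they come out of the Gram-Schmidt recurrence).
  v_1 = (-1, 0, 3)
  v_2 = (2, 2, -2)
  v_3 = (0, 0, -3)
Orthogonal basis:
  u_1 = (-1, 0, 3)
  u_2 = (6/5, 2, 2/5)
  u_3 = (-9/14, 3/7, -3/14)

Apply the Gram-Schmidt recurrence
  u_1 = v_1
  u_i = v_i − Σ_{j<i} ((v_i · u_j) / (u_j · u_j)) · u_j.

Step by step this gives:
  u_1 = (-1, 0, 3)
  u_2 = (6/5, 2, 2/5)
  u_3 = (-9/14, 3/7, -3/14)

Orthogonality check:
  u_2 · u_1 = 0 (should be 0)
  u_3 · u_1 = 0 (should be 0)
  u_3 · u_2 = 0 (should be 0)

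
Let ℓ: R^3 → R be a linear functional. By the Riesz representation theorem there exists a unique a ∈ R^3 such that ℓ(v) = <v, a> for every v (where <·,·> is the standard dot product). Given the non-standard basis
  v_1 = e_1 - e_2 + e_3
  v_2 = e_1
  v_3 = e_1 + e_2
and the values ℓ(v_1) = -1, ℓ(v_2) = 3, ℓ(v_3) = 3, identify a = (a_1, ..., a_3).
a = (3, 0, -4)

Write a = (a_1, ..., a_3) in the standard basis. For each basis vector v_i, ℓ(v_i) = <v_i, a> is a linear equation in the a_j's. Collect the n equations into a matrix system V a = ℓ, where row i of V is v_i (expressed in the standard basis). Since V is invertible (lower-triangular with 1s on the diagonal, up to permutation), solve by back-substitution:
  V =
[[1, -1, 1],
 [1, 0, 0],
 [1, 1, 0]]
  V a = (-1, 3, 3)
Solving gives a = (3, 0, -4).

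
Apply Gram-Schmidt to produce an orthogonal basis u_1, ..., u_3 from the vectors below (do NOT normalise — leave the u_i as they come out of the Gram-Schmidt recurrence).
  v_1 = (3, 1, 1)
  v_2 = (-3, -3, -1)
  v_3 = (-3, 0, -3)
Orthogonal basis:
  u_1 = (3, 1, 1)
  u_2 = (6/11, -20/11, 2/11)
  u_3 = (3/5, 0, -9/5)

Apply the Gram-Schmidt recurrence
  u_1 = v_1
  u_i = v_i − Σ_{j<i} ((v_i · u_j) / (u_j · u_j)) · u_j.

Step by step this gives:
  u_1 = (3, 1, 1)
  u_2 = (6/11, -20/11, 2/11)
  u_3 = (3/5, 0, -9/5)

Orthogonality check:
  u_2 · u_1 = 0 (should be 0)
  u_3 · u_1 = 0 (should be 0)
  u_3 · u_2 = 0 (should be 0)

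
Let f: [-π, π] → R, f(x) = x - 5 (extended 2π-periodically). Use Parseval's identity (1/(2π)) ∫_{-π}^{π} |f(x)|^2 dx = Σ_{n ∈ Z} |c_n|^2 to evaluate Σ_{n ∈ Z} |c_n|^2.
Σ |c_n|^2 = π^2/3 + 25

Expand and integrate term by term over [-π, π]:
  ∫ (x)^2 dx = 1·(2π^3/3); ∫ 2·1·(-5)·x dx = 0 (odd integrand); ∫ (-5)^2 dx = 25·2π.
So (1/(2π)) ∫_{-π}^{π} (x - 5)^2 dx = 1π^2/3 + 25 = π^2/3 + 25.
Parseval ⇒ Σ |c_n|^2 = π^2/3 + 25.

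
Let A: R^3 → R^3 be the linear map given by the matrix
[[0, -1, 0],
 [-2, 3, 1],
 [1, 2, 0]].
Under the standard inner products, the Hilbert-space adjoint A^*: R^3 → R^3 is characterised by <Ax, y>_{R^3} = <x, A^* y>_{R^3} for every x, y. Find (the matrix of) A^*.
A^* = A^T =
[[0, -2, 1],
 [-1, 3, 2],
 [0, 1, 0]]

For real matrices with standard dot products, the defining identity <Ax, y> = <x, A^* y> gives (Ax)^T y = x^T (A^*) y, i.e. x^T A^T y = x^T (A^*) y. Since this holds for all x, y, we must have A^* = A^T. Therefore
A^* =
[[0, -2, 1],
 [-1, 3, 2],
 [0, 1, 0]].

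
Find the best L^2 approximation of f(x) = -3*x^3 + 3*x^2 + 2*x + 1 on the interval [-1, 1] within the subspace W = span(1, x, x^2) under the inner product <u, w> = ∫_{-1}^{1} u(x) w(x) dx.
g(x) = 3*x^2 + x/5 + 1

The best approximation g ∈ W is the orthogonal projection of f onto W. Writing g = a_0 + a_1 x + a_2 x^2, the coefficients solve the normal equations G · a = b where
  G_{ij} = <φ_i, φ_j> and b_i = <f, φ_i>, with φ_0 = 1, φ_1 = x, φ_2 = x^2.
G =
  [2, 0, 2/3]
  [0, 2/3, 0]
  [2/3, 0, 2/5],
b = (4, 2/15, 28/15).
Solving gives a_0 = 1, a_1 = 1/5, a_2 = 3, so
  g(x) = 3*x^2 + x/5 + 1.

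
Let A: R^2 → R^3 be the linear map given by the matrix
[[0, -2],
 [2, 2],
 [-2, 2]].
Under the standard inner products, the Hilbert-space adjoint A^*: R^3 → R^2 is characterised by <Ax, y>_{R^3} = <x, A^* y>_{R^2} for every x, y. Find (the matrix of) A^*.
A^* = A^T =
[[0, 2, -2],
 [-2, 2, 2]]

For real matrices with standard dot products, the defining identity <Ax, y> = <x, A^* y> gives (Ax)^T y = x^T (A^*) y, i.e. x^T A^T y = x^T (A^*) y. Since this holds for all x, y, we must have A^* = A^T. Therefore
A^* =
[[0, 2, -2],
 [-2, 2, 2]].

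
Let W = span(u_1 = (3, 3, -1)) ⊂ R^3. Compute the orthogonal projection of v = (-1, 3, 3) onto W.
proj_W(v) = (9/19, 9/19, -3/19)

Set up U = [u_1 | ... | u_1] ∈ R^(3×1). The projector onto W = col(U) is P = U (U^T U)^(-1) U^T.
Compute U^T U =
  [19],
and U^T v = (3).
Solve U^T U · c = U^T v for the coefficients: c = (3/19). The projection is proj_W(v) = U c.
Check: (v - proj_W(v)) · u_1 = 0  (should be 0).
Result: proj_W(v) = (9/19, 9/19, -3/19).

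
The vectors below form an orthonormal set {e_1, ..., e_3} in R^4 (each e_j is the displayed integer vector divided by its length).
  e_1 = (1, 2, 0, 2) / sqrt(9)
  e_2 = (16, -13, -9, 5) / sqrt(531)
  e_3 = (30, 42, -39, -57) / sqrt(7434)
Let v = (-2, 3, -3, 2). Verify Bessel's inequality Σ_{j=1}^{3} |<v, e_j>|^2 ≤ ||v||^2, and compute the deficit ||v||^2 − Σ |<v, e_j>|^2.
Σ |<v, e_j>|^2 = 139/14; ||v||^2 = 26; deficit = 225/14

Write each e_j = u_j / sqrt(<u_j, u_j>) where u_j is the displayed integer vector. Then <v, e_j> = <v, u_j> / sqrt(<u_j, u_j>), so |<v, e_j>|^2 = <v, u_j>^2 / <u_j, u_j>.
Coefficients: <v, e_1> = 8/sqrt(9), <v, e_2> = -34/sqrt(531), <v, e_3> = 69/sqrt(7434).
Square and sum: Σ |<v, e_j>|^2 = 139/14.
Compute ||v||^2 = v·v = 26.
Deficit = 26 − 139/14 = 225/14 ≥ 0, confirming Bessel's inequality. (The deficit equals ||v − Σ <v,e_j> e_j||^2, the squared distance from v to span{e_j}.)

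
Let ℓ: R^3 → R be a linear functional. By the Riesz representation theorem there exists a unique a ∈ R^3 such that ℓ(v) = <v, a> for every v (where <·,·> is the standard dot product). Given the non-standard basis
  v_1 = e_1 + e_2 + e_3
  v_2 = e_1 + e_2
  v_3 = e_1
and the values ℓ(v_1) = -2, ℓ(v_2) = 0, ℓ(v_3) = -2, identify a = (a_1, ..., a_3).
a = (-2, 2, -2)

Write a = (a_1, ..., a_3) in the standard basis. For each basis vector v_i, ℓ(v_i) = <v_i, a> is a linear equation in the a_j's. Collect the n equations into a matrix system V a = ℓ, where row i of V is v_i (expressed in the standard basis). Since V is invertible (lower-triangular with 1s on the diagonal, up to permutation), solve by back-substitution:
  V =
[[1, 1, 1],
 [1, 1, 0],
 [1, 0, 0]]
  V a = (-2, 0, -2)
Solving gives a = (-2, 2, -2).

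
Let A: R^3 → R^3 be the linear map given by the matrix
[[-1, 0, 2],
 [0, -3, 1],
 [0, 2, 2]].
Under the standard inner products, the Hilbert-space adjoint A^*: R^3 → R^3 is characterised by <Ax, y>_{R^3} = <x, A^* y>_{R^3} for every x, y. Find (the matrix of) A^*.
A^* = A^T =
[[-1, 0, 0],
 [0, -3, 2],
 [2, 1, 2]]

For real matrices with standard dot products, the defining identity <Ax, y> = <x, A^* y> gives (Ax)^T y = x^T (A^*) y, i.e. x^T A^T y = x^T (A^*) y. Since this holds for all x, y, we must have A^* = A^T. Therefore
A^* =
[[-1, 0, 0],
 [0, -3, 2],
 [2, 1, 2]].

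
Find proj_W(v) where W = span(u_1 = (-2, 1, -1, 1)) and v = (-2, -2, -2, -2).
proj_W(v) = (-4/7, 2/7, -2/7, 2/7)

Set up U = [u_1 | ... | u_1] ∈ R^(4×1). The projector onto W = col(U) is P = U (U^T U)^(-1) U^T.
Compute U^T U =
  [7],
and U^T v = (2).
Solve U^T U · c = U^T v for the coefficients: c = (2/7). The projection is proj_W(v) = U c.
Check: (v - proj_W(v)) · u_1 = 0  (should be 0).
Result: proj_W(v) = (-4/7, 2/7, -2/7, 2/7).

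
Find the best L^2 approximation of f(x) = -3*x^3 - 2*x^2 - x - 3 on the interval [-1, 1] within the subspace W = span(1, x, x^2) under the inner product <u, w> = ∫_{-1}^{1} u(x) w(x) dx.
g(x) = -2*x^2 - 14*x/5 - 3

The best approximation g ∈ W is the orthogonal projection of f onto W. Writing g = a_0 + a_1 x + a_2 x^2, the coefficients solve the normal equations G · a = b where
  G_{ij} = <φ_i, φ_j> and b_i = <f, φ_i>, with φ_0 = 1, φ_1 = x, φ_2 = x^2.
G =
  [2, 0, 2/3]
  [0, 2/3, 0]
  [2/3, 0, 2/5],
b = (-22/3, -28/15, -14/5).
Solving gives a_0 = -3, a_1 = -14/5, a_2 = -2, so
  g(x) = -2*x^2 - 14*x/5 - 3.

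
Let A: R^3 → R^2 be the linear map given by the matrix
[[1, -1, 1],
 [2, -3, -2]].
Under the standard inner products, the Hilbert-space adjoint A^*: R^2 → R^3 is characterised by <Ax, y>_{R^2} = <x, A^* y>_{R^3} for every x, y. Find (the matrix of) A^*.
A^* = A^T =
[[1, 2],
 [-1, -3],
 [1, -2]]

For real matrices with standard dot products, the defining identity <Ax, y> = <x, A^* y> gives (Ax)^T y = x^T (A^*) y, i.e. x^T A^T y = x^T (A^*) y. Since this holds for all x, y, we must have A^* = A^T. Therefore
A^* =
[[1, 2],
 [-1, -3],
 [1, -2]].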